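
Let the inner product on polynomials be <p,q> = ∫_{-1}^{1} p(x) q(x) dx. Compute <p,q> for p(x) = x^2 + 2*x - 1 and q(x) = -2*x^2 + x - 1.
<p,q> = 16/5

Expand the product: p(x)·q(x) = -2*x^4 - 3*x^3 + 3*x^2 - 3*x + 1.
∫_{-1}^{1} of each monomial x^k gives [2/(k+1) if k even, 0 if k odd]. Integrating term-by-term (or equivalently evaluating the antiderivative F(x) = -2*x^5/5 - 3*x^4/4 + x^3 - 3*x^2/2 + x at the endpoints):
  F(1) − F(−1) = -13/20 − (-77/20) = 16/5.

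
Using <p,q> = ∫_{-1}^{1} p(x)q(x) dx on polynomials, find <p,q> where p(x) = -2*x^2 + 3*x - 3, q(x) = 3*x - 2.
<p,q> = 62/3

Expand the product: p(x)·q(x) = -6*x^3 + 13*x^2 - 15*x + 6.
∫_{-1}^{1} of each monomial x^k gives [2/(k+1) if k even, 0 if k odd]. Integrating term-by-term (or equivalently evaluating the antiderivative F(x) = -3*x^4/2 + 13*x^3/3 - 15*x^2/2 + 6*x at the endpoints):
  F(1) − F(−1) = 4/3 − (-58/3) = 62/3.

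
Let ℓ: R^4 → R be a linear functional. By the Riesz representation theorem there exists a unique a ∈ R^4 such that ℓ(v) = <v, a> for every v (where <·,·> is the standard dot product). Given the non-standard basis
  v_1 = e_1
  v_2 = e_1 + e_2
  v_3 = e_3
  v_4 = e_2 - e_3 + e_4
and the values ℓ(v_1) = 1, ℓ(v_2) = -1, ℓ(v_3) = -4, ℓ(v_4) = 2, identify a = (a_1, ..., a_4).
a = (1, -2, -4, 0)

Write a = (a_1, ..., a_4) in the standard basis. For each basis vector v_i, ℓ(v_i) = <v_i, a> is a linear equation in the a_j's. Collect the n equations into a matrix system V a = ℓ, where row i of V is v_i (expressed in the standard basis). Since V is invertible (lower-triangular with 1s on the diagonal, up to permutation), solve by back-substitution:
  V =
[[1, 0, 0, 0],
 [1, 1, 0, 0],
 [0, 0, 1, 0],
 [0, 1, -1, 1]]
  V a = (1, -1, -4, 2)
Solving gives a = (1, -2, -4, 0).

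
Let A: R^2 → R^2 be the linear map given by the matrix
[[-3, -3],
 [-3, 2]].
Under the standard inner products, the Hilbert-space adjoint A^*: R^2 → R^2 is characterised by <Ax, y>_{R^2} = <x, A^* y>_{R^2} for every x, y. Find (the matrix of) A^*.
A^* = A^T =
[[-3, -3],
 [-3, 2]]

For real matrices with standard dot products, the defining identity <Ax, y> = <x, A^* y> gives (Ax)^T y = x^T (A^*) y, i.e. x^T A^T y = x^T (A^*) y. Since this holds for all x, y, we must have A^* = A^T. Therefore
A^* =
[[-3, -3],
 [-3, 2]].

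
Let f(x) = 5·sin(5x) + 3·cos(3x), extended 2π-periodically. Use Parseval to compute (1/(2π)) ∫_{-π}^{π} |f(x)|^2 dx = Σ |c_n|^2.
Σ |c_n|^2 = 17

Expand |f|^2 and use orthogonality of {sin(nx), cos(mx)} on [-π, π]:
  ∫_{-π}^{π} sin(nx)^2 dx = π, ∫ cos(mx)^2 dx = π, and cross terms integrate to 0.
So ∫_{-π}^{π} f(x)^2 dx = 5^2 · π + 3^2 · π = (25 + 9)π.
Divide by 2π: (25 + 9)/2 = 17.
By Parseval, this equals Σ |c_n|^2.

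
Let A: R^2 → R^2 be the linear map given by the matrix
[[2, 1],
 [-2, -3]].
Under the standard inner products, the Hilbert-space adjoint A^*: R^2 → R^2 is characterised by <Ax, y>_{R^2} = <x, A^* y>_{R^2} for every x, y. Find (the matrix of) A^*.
A^* = A^T =
[[2, -2],
 [1, -3]]

For real matrices with standard dot products, the defining identity <Ax, y> = <x, A^* y> gives (Ax)^T y = x^T (A^*) y, i.e. x^T A^T y = x^T (A^*) y. Since this holds for all x, y, we must have A^* = A^T. Therefore
A^* =
[[2, -2],
 [1, -3]].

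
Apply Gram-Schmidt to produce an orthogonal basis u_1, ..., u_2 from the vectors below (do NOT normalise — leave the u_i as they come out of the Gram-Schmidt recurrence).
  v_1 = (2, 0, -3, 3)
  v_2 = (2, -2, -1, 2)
Orthogonal basis:
  u_1 = (2, 0, -3, 3)
  u_2 = (9/11, -2, 17/22, 5/22)

Apply the Gram-Schmidt recurrence
  u_1 = v_1
  u_i = v_i − Σ_{j<i} ((v_i · u_j) / (u_j · u_j)) · u_j.

Step by step this gives:
  u_1 = (2, 0, -3, 3)
  u_2 = (9/11, -2, 17/22, 5/22)

Orthogonality check:
  u_2 · u_1 = 0 (should be 0)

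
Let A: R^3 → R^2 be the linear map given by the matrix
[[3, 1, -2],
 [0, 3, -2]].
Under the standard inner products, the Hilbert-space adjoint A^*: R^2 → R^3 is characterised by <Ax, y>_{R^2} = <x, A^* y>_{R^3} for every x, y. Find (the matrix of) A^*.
A^* = A^T =
[[3, 0],
 [1, 3],
 [-2, -2]]

For real matrices with standard dot products, the defining identity <Ax, y> = <x, A^* y> gives (Ax)^T y = x^T (A^*) y, i.e. x^T A^T y = x^T (A^*) y. Since this holds for all x, y, we must have A^* = A^T. Therefore
A^* =
[[3, 0],
 [1, 3],
 [-2, -2]].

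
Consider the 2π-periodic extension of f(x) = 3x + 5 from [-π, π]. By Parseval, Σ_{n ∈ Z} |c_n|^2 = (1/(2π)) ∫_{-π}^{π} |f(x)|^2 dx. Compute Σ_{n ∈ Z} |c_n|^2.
Σ |c_n|^2 = 3π^2 + 25

Expand and integrate term by term over [-π, π]:
  ∫ (3x)^2 dx = 9·(2π^3/3); ∫ 2·3·(5)·x dx = 0 (odd integrand); ∫ 5^2 dx = 25·2π.
So (1/(2π)) ∫_{-π}^{π} (3x + 5)^2 dx = 9π^2/3 + 25 = 3π^2 + 25.
Parseval ⇒ Σ |c_n|^2 = 3π^2 + 25.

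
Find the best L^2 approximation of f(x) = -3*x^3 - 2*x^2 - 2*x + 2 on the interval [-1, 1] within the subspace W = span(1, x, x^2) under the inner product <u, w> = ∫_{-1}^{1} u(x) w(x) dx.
g(x) = -2*x^2 - 19*x/5 + 2

The best approximation g ∈ W is the orthogonal projection of f onto W. Writing g = a_0 + a_1 x + a_2 x^2, the coefficients solve the normal equations G · a = b where
  G_{ij} = <φ_i, φ_j> and b_i = <f, φ_i>, with φ_0 = 1, φ_1 = x, φ_2 = x^2.
G =
  [2, 0, 2/3]
  [0, 2/3, 0]
  [2/3, 0, 2/5],
b = (8/3, -38/15, 8/15).
Solving gives a_0 = 2, a_1 = -19/5, a_2 = -2, so
  g(x) = -2*x^2 - 19*x/5 + 2.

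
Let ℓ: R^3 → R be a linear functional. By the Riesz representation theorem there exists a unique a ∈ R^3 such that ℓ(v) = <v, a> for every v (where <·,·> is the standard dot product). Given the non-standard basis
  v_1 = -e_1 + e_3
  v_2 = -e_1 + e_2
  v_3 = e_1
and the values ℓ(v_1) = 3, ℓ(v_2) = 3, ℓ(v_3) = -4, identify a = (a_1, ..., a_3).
a = (-4, -1, -1)

Write a = (a_1, ..., a_3) in the standard basis. For each basis vector v_i, ℓ(v_i) = <v_i, a> is a linear equation in the a_j's. Collect the n equations into a matrix system V a = ℓ, where row i of V is v_i (expressed in the standard basis). Since V is invertible (lower-triangular with 1s on the diagonal, up to permutation), solve by back-substitution:
  V =
[[-1, 0, 1],
 [-1, 1, 0],
 [1, 0, 0]]
  V a = (3, 3, -4)
Solving gives a = (-4, -1, -1).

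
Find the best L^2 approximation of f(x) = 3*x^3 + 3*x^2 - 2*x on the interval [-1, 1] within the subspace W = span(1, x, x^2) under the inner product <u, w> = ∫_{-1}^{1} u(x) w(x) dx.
g(x) = 3*x^2 - x/5

The best approximation g ∈ W is the orthogonal projection of f onto W. Writing g = a_0 + a_1 x + a_2 x^2, the coefficients solve the normal equations G · a = b where
  G_{ij} = <φ_i, φ_j> and b_i = <f, φ_i>, with φ_0 = 1, φ_1 = x, φ_2 = x^2.
G =
  [2, 0, 2/3]
  [0, 2/3, 0]
  [2/3, 0, 2/5],
b = (2, -2/15, 6/5).
Solving gives a_0 = 0, a_1 = -1/5, a_2 = 3, so
  g(x) = 3*x^2 - x/5.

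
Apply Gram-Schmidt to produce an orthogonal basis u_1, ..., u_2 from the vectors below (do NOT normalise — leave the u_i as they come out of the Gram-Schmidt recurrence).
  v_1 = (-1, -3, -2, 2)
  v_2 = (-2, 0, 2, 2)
Orthogonal basis:
  u_1 = (-1, -3, -2, 2)
  u_2 = (-17/9, 1/3, 20/9, 16/9)

Apply the Gram-Schmidt recurrence
  u_1 = v_1
  u_i = v_i − Σ_{j<i} ((v_i · u_j) / (u_j · u_j)) · u_j.

Step by step this gives:
  u_1 = (-1, -3, -2, 2)
  u_2 = (-17/9, 1/3, 20/9, 16/9)

Orthogonality check:
  u_2 · u_1 = 0 (should be 0)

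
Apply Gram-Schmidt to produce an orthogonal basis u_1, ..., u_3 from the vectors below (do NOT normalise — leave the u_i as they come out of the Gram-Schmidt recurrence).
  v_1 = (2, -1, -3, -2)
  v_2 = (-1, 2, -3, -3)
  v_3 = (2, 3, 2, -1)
Orthogonal basis:
  u_1 = (2, -1, -3, -2)
  u_2 = (-20/9, 47/18, -7/6, -16/9)
  u_3 = (797/293, 697/293, 499/293, -300/293)

Apply the Gram-Schmidt recurrence
  u_1 = v_1
  u_i = v_i − Σ_{j<i} ((v_i · u_j) / (u_j · u_j)) · u_j.

Step by step this gives:
  u_1 = (2, -1, -3, -2)
  u_2 = (-20/9, 47/18, -7/6, -16/9)
  u_3 = (797/293, 697/293, 499/293, -300/293)

Orthogonality check:
  u_2 · u_1 = 0 (should be 0)
  u_3 · u_1 = 0 (should be 0)
  u_3 · u_2 = 0 (should be 0)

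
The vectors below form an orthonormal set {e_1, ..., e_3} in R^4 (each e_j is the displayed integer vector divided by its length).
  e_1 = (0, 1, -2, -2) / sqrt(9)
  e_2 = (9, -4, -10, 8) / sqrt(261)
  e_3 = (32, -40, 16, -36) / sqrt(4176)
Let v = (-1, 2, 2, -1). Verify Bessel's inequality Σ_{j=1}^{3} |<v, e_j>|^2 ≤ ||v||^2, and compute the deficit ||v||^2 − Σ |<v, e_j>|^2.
Σ |<v, e_j>|^2 = 74/9; ||v||^2 = 10; deficit = 16/9

Write each e_j = u_j / sqrt(<u_j, u_j>) where u_j is the displayed integer vector. Then <v, e_j> = <v, u_j> / sqrt(<u_j, u_j>), so |<v, e_j>|^2 = <v, u_j>^2 / <u_j, u_j>.
Coefficients: <v, e_1> = 0/sqrt(9), <v, e_2> = -45/sqrt(261), <v, e_3> = -44/sqrt(4176).
Square and sum: Σ |<v, e_j>|^2 = 74/9.
Compute ||v||^2 = v·v = 10.
Deficit = 10 − 74/9 = 16/9 ≥ 0, confirming Bessel's inequality. (The deficit equals ||v − Σ <v,e_j> e_j||^2, the squared distance from v to span{e_j}.)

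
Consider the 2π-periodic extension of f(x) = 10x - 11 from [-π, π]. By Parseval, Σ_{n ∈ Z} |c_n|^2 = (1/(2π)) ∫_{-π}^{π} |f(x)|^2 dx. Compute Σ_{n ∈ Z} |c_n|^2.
Σ |c_n|^2 = 100π^2/3 + 121

Expand and integrate term by term over [-π, π]:
  ∫ (10x)^2 dx = 100·(2π^3/3); ∫ 2·10·(-11)·x dx = 0 (odd integrand); ∫ (-11)^2 dx = 121·2π.
So (1/(2π)) ∫_{-π}^{π} (10x - 11)^2 dx = 100π^2/3 + 121 = 100π^2/3 + 121.
Parseval ⇒ Σ |c_n|^2 = 100π^2/3 + 121.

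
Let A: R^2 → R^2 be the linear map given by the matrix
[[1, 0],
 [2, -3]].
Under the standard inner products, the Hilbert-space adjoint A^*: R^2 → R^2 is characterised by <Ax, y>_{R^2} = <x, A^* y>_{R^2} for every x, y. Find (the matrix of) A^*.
A^* = A^T =
[[1, 2],
 [0, -3]]

For real matrices with standard dot products, the defining identity <Ax, y> = <x, A^* y> gives (Ax)^T y = x^T (A^*) y, i.e. x^T A^T y = x^T (A^*) y. Since this holds for all x, y, we must have A^* = A^T. Therefore
A^* =
[[1, 2],
 [0, -3]].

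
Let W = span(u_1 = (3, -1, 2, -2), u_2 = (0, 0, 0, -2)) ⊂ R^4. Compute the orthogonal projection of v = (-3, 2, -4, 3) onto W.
proj_W(v) = (-57/14, 19/14, -19/7, 3)

Set up U = [u_1 | ... | u_2] ∈ R^(4×2). The projector onto W = col(U) is P = U (U^T U)^(-1) U^T.
Compute U^T U =
  [18, 4]
  [4, 4],
and U^T v = (-25, -6).
Solve U^T U · c = U^T v for the coefficients: c = (-19/14, -1/7). The projection is proj_W(v) = U c.
Check: (v - proj_W(v)) · u_1 = 0  (should be 0).
Check: (v - proj_W(v)) · u_2 = 0  (should be 0).
Result: proj_W(v) = (-57/14, 19/14, -19/7, 3).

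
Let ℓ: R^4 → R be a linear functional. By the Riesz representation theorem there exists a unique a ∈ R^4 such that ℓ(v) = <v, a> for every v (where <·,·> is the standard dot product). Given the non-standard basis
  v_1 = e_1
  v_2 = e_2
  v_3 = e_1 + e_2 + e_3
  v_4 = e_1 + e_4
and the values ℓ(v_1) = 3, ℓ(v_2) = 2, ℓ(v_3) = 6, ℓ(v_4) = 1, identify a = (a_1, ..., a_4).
a = (3, 2, 1, -2)

Write a = (a_1, ..., a_4) in the standard basis. For each basis vector v_i, ℓ(v_i) = <v_i, a> is a linear equation in the a_j's. Collect the n equations into a matrix system V a = ℓ, where row i of V is v_i (expressed in the standard basis). Since V is invertible (lower-triangular with 1s on the diagonal, up to permutation), solve by back-substitution:
  V =
[[1, 0, 0, 0],
 [0, 1, 0, 0],
 [1, 1, 1, 0],
 [1, 0, 0, 1]]
  V a = (3, 2, 6, 1)
Solving gives a = (3, 2, 1, -2).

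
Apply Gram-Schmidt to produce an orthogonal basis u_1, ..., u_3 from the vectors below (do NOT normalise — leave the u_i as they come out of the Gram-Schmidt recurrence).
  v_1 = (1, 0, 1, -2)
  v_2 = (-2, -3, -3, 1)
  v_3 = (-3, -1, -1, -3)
Orthogonal basis:
  u_1 = (1, 0, 1, -2)
  u_2 = (-5/6, -3, -11/6, -4/3)
  u_3 = (-240/89, 115/89, 6/89, -117/89)

Apply the Gram-Schmidt recurrence
  u_1 = v_1
  u_i = v_i − Σ_{j<i} ((v_i · u_j) / (u_j · u_j)) · u_j.

Step by step this gives:
  u_1 = (1, 0, 1, -2)
  u_2 = (-5/6, -3, -11/6, -4/3)
  u_3 = (-240/89, 115/89, 6/89, -117/89)

Orthogonality check:
  u_2 · u_1 = 0 (should be 0)
  u_3 · u_1 = 0 (should be 0)
  u_3 · u_2 = 0 (should be 0)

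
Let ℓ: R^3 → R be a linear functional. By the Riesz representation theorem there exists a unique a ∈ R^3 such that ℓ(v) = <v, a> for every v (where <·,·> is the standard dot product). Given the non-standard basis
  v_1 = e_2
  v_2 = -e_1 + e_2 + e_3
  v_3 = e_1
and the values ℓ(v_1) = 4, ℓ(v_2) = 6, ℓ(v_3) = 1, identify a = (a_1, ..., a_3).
a = (1, 4, 3)

Write a = (a_1, ..., a_3) in the standard basis. For each basis vector v_i, ℓ(v_i) = <v_i, a> is a linear equation in the a_j's. Collect the n equations into a matrix system V a = ℓ, where row i of V is v_i (expressed in the standard basis). Since V is invertible (lower-triangular with 1s on the diagonal, up to permutation), solve by back-substitution:
  V =
[[0, 1, 0],
 [-1, 1, 1],
 [1, 0, 0]]
  V a = (4, 6, 1)
Solving gives a = (1, 4, 3).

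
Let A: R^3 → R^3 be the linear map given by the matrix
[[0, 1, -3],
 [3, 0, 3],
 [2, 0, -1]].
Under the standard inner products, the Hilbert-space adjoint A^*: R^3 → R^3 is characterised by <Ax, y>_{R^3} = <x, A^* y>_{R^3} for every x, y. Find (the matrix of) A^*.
A^* = A^T =
[[0, 3, 2],
 [1, 0, 0],
 [-3, 3, -1]]

For real matrices with standard dot products, the defining identity <Ax, y> = <x, A^* y> gives (Ax)^T y = x^T (A^*) y, i.e. x^T A^T y = x^T (A^*) y. Since this holds for all x, y, we must have A^* = A^T. Therefore
A^* =
[[0, 3, 2],
 [1, 0, 0],
 [-3, 3, -1]].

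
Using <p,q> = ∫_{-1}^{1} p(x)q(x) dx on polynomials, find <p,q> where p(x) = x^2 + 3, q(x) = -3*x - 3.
<p,q> = -20

Expand the product: p(x)·q(x) = -3*x^3 - 3*x^2 - 9*x - 9.
∫_{-1}^{1} of each monomial x^k gives [2/(k+1) if k even, 0 if k odd]. Integrating term-by-term (or equivalently evaluating the antiderivative F(x) = -3*x^4/4 - x^3 - 9*x^2/2 - 9*x at the endpoints):
  F(1) − F(−1) = -61/4 − (19/4) = -20.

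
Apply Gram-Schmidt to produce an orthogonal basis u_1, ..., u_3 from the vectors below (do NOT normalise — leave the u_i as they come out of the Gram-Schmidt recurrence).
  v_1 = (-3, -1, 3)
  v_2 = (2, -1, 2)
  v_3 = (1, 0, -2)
Orthogonal basis:
  u_1 = (-3, -1, 3)
  u_2 = (41/19, -18/19, 35/19)
  u_3 = (-9/170, -54/85, -9/34)

Apply the Gram-Schmidt recurrence
  u_1 = v_1
  u_i = v_i − Σ_{j<i} ((v_i · u_j) / (u_j · u_j)) · u_j.

Step by step this gives:
  u_1 = (-3, -1, 3)
  u_2 = (41/19, -18/19, 35/19)
  u_3 = (-9/170, -54/85, -9/34)

Orthogonality check:
  u_2 · u_1 = 0 (should be 0)
  u_3 · u_1 = 0 (should be 0)
  u_3 · u_2 = 0 (should be 0)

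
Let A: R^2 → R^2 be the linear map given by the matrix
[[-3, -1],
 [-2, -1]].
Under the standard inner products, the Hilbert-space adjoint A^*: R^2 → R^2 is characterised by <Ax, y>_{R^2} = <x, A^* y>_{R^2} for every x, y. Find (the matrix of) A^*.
A^* = A^T =
[[-3, -2],
 [-1, -1]]

For real matrices with standard dot products, the defining identity <Ax, y> = <x, A^* y> gives (Ax)^T y = x^T (A^*) y, i.e. x^T A^T y = x^T (A^*) y. Since this holds for all x, y, we must have A^* = A^T. Therefore
A^* =
[[-3, -2],
 [-1, -1]].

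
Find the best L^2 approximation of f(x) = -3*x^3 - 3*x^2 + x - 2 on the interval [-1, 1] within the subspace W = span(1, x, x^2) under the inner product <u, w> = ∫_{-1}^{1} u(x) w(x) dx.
g(x) = -3*x^2 - 4*x/5 - 2

The best approximation g ∈ W is the orthogonal projection of f onto W. Writing g = a_0 + a_1 x + a_2 x^2, the coefficients solve the normal equations G · a = b where
  G_{ij} = <φ_i, φ_j> and b_i = <f, φ_i>, with φ_0 = 1, φ_1 = x, φ_2 = x^2.
G =
  [2, 0, 2/3]
  [0, 2/3, 0]
  [2/3, 0, 2/5],
b = (-6, -8/15, -38/15).
Solving gives a_0 = -2, a_1 = -4/5, a_2 = -3, so
  g(x) = -3*x^2 - 4*x/5 - 2.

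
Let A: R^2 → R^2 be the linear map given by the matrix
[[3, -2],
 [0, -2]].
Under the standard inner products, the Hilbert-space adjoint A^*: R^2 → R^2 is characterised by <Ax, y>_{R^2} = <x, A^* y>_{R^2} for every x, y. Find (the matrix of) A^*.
A^* = A^T =
[[3, 0],
 [-2, -2]]

For real matrices with standard dot products, the defining identity <Ax, y> = <x, A^* y> gives (Ax)^T y = x^T (A^*) y, i.e. x^T A^T y = x^T (A^*) y. Since this holds for all x, y, we must have A^* = A^T. Therefore
A^* =
[[3, 0],
 [-2, -2]].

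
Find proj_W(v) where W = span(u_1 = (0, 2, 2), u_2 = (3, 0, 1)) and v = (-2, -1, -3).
proj_W(v) = (-42/19, -31/19, -45/19)

Set up U = [u_1 | ... | u_2] ∈ R^(3×2). The projector onto W = col(U) is P = U (U^T U)^(-1) U^T.
Compute U^T U =
  [8, 2]
  [2, 10],
and U^T v = (-8, -9).
Solve U^T U · c = U^T v for the coefficients: c = (-31/38, -14/19). The projection is proj_W(v) = U c.
Check: (v - proj_W(v)) · u_1 = 0  (should be 0).
Check: (v - proj_W(v)) · u_2 = 0  (should be 0).
Result: proj_W(v) = (-42/19, -31/19, -45/19).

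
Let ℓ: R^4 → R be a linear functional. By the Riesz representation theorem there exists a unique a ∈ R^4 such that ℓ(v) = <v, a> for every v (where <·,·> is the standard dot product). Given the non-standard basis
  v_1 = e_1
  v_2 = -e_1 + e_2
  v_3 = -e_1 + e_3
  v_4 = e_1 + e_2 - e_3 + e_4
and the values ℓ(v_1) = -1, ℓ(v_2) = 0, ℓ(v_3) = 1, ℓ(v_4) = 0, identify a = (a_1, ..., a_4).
a = (-1, -1, 0, 2)

Write a = (a_1, ..., a_4) in the standard basis. For each basis vector v_i, ℓ(v_i) = <v_i, a> is a linear equation in the a_j's. Collect the n equations into a matrix system V a = ℓ, where row i of V is v_i (expressed in the standard basis). Since V is invertible (lower-triangular with 1s on the diagonal, up to permutation), solve by back-substitution:
  V =
[[1, 0, 0, 0],
 [-1, 1, 0, 0],
 [-1, 0, 1, 0],
 [1, 1, -1, 1]]
  V a = (-1, 0, 1, 0)
Solving gives a = (-1, -1, 0, 2).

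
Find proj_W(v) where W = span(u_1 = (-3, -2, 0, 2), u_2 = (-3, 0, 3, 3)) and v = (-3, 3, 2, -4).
proj_W(v) = (9/13, 20/13, 21/13, 1/13)

Set up U = [u_1 | ... | u_2] ∈ R^(4×2). The projector onto W = col(U) is P = U (U^T U)^(-1) U^T.
Compute U^T U =
  [17, 15]
  [15, 27],
and U^T v = (-5, 3).
Solve U^T U · c = U^T v for the coefficients: c = (-10/13, 7/13). The projection is proj_W(v) = U c.
Check: (v - proj_W(v)) · u_1 = 0  (should be 0).
Check: (v - proj_W(v)) · u_2 = 0  (should be 0).
Result: proj_W(v) = (9/13, 20/13, 21/13, 1/13).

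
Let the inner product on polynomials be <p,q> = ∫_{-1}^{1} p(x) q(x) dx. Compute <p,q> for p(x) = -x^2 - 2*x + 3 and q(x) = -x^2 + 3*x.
<p,q> = -28/5

Expand the product: p(x)·q(x) = x^4 - x^3 - 9*x^2 + 9*x.
∫_{-1}^{1} of each monomial x^k gives [2/(k+1) if k even, 0 if k odd]. Integrating term-by-term (or equivalently evaluating the antiderivative F(x) = x^5/5 - x^4/4 - 3*x^3 + 9*x^2/2 at the endpoints):
  F(1) − F(−1) = 29/20 − (141/20) = -28/5.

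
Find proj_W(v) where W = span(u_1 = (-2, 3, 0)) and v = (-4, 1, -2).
proj_W(v) = (-22/13, 33/13, 0)

Set up U = [u_1 | ... | u_1] ∈ R^(3×1). The projector onto W = col(U) is P = U (U^T U)^(-1) U^T.
Compute U^T U =
  [13],
and U^T v = (11).
Solve U^T U · c = U^T v for the coefficients: c = (11/13). The projection is proj_W(v) = U c.
Check: (v - proj_W(v)) · u_1 = 0  (should be 0).
Result: proj_W(v) = (-22/13, 33/13, 0).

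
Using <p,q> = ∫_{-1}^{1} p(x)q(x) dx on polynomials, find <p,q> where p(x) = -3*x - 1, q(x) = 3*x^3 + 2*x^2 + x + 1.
<p,q> = -134/15

Expand the product: p(x)·q(x) = -9*x^4 - 9*x^3 - 5*x^2 - 4*x - 1.
∫_{-1}^{1} of each monomial x^k gives [2/(k+1) if k even, 0 if k odd]. Integrating term-by-term (or equivalently evaluating the antiderivative F(x) = -9*x^5/5 - 9*x^4/4 - 5*x^3/3 - 2*x^2 - x at the endpoints):
  F(1) − F(−1) = -523/60 − (13/60) = -134/15.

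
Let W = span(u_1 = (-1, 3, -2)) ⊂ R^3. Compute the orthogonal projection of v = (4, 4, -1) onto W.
proj_W(v) = (-5/7, 15/7, -10/7)

Set up U = [u_1 | ... | u_1] ∈ R^(3×1). The projector onto W = col(U) is P = U (U^T U)^(-1) U^T.
Compute U^T U =
  [14],
and U^T v = (10).
Solve U^T U · c = U^T v for the coefficients: c = (5/7). The projection is proj_W(v) = U c.
Check: (v - proj_W(v)) · u_1 = 0  (should be 0).
Result: proj_W(v) = (-5/7, 15/7, -10/7).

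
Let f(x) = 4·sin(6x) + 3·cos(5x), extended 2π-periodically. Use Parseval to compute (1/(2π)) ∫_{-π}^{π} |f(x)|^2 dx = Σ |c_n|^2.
Σ |c_n|^2 = 25/2

Expand |f|^2 and use orthogonality of {sin(nx), cos(mx)} on [-π, π]:
  ∫_{-π}^{π} sin(nx)^2 dx = π, ∫ cos(mx)^2 dx = π, and cross terms integrate to 0.
So ∫_{-π}^{π} f(x)^2 dx = 4^2 · π + 3^2 · π = (16 + 9)π.
Divide by 2π: (16 + 9)/2 = 25/2.
By Parseval, this equals Σ |c_n|^2.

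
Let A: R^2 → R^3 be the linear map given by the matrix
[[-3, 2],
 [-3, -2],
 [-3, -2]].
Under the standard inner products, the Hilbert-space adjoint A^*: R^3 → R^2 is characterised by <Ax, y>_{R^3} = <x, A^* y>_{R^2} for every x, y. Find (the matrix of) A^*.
A^* = A^T =
[[-3, -3, -3],
 [2, -2, -2]]

For real matrices with standard dot products, the defining identity <Ax, y> = <x, A^* y> gives (Ax)^T y = x^T (A^*) y, i.e. x^T A^T y = x^T (A^*) y. Since this holds for all x, y, we must have A^* = A^T. Therefore
A^* =
[[-3, -3, -3],
 [2, -2, -2]].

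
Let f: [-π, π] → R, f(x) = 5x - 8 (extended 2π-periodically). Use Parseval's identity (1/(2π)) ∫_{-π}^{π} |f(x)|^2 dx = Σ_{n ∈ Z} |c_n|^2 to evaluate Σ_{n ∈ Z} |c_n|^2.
Σ |c_n|^2 = 25π^2/3 + 64

Expand and integrate term by term over [-π, π]:
  ∫ (5x)^2 dx = 25·(2π^3/3); ∫ 2·5·(-8)·x dx = 0 (odd integrand); ∫ (-8)^2 dx = 64·2π.
So (1/(2π)) ∫_{-π}^{π} (5x - 8)^2 dx = 25π^2/3 + 64 = 25π^2/3 + 64.
Parseval ⇒ Σ |c_n|^2 = 25π^2/3 + 64.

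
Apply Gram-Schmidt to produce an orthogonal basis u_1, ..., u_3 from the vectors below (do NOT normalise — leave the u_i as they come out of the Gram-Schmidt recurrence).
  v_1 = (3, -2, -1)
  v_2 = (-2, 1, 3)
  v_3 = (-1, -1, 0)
Orthogonal basis:
  u_1 = (3, -2, -1)
  u_2 = (5/14, -4/7, 31/14)
  u_3 = (-4/5, -28/25, -4/25)

Apply the Gram-Schmidt recurrence
  u_1 = v_1
  u_i = v_i − Σ_{j<i} ((v_i · u_j) / (u_j · u_j)) · u_j.

Step by step this gives:
  u_1 = (3, -2, -1)
  u_2 = (5/14, -4/7, 31/14)
  u_3 = (-4/5, -28/25, -4/25)

Orthogonality check:
  u_2 · u_1 = 0 (should be 0)
  u_3 · u_1 = 0 (should be 0)
  u_3 · u_2 = 0 (should be 0)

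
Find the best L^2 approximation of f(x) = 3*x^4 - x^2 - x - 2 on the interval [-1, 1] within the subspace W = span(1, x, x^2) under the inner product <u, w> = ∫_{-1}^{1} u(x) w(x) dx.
g(x) = 11*x^2/7 - x - 79/35

The best approximation g ∈ W is the orthogonal projection of f onto W. Writing g = a_0 + a_1 x + a_2 x^2, the coefficients solve the normal equations G · a = b where
  G_{ij} = <φ_i, φ_j> and b_i = <f, φ_i>, with φ_0 = 1, φ_1 = x, φ_2 = x^2.
G =
  [2, 0, 2/3]
  [0, 2/3, 0]
  [2/3, 0, 2/5],
b = (-52/15, -2/3, -92/105).
Solving gives a_0 = -79/35, a_1 = -1, a_2 = 11/7, so
  g(x) = 11*x^2/7 - x - 79/35.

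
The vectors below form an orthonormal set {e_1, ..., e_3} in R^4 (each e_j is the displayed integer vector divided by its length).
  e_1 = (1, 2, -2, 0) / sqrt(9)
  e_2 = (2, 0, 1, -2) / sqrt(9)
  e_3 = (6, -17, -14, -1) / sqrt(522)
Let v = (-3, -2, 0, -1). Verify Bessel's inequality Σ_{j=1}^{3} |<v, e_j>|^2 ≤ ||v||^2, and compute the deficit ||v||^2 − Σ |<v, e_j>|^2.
Σ |<v, e_j>|^2 = 451/58; ||v||^2 = 14; deficit = 361/58

Write each e_j = u_j / sqrt(<u_j, u_j>) where u_j is the displayed integer vector. Then <v, e_j> = <v, u_j> / sqrt(<u_j, u_j>), so |<v, e_j>|^2 = <v, u_j>^2 / <u_j, u_j>.
Coefficients: <v, e_1> = -7/sqrt(9), <v, e_2> = -4/sqrt(9), <v, e_3> = 17/sqrt(522).
Square and sum: Σ |<v, e_j>|^2 = 451/58.
Compute ||v||^2 = v·v = 14.
Deficit = 14 − 451/58 = 361/58 ≥ 0, confirming Bessel's inequality. (The deficit equals ||v − Σ <v,e_j> e_j||^2, the squared distance from v to span{e_j}.)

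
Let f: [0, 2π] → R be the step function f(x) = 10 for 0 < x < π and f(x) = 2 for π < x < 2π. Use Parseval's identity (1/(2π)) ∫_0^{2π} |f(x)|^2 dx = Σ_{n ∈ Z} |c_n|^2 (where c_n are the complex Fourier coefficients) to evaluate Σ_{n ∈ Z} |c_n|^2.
Σ |c_n|^2 = 52

Parseval equates the L^2 energy of f (normalised by 1/(2π)) with the ℓ^2 sum of its Fourier coefficients: (1/(2π)) ∫_0^{2π} |f|^2 = Σ |c_n|^2.
Compute the left side: (1/(2π)) [∫_0^π 10^2 dx + ∫_π^{2π} 2^2 dx] = (1/(2π)) · (100π + 4π) = (100 + 4)/2 = 52.
So Σ_{n ∈ Z} |c_n|^2 = 52.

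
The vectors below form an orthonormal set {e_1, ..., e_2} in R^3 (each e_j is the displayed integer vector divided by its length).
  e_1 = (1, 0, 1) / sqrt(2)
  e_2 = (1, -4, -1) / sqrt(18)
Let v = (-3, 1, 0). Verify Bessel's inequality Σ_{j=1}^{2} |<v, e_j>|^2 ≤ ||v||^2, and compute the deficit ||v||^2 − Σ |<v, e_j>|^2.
Σ |<v, e_j>|^2 = 65/9; ||v||^2 = 10; deficit = 25/9

Write each e_j = u_j / sqrt(<u_j, u_j>) where u_j is the displayed integer vector. Then <v, e_j> = <v, u_j> / sqrt(<u_j, u_j>), so |<v, e_j>|^2 = <v, u_j>^2 / <u_j, u_j>.
Coefficients: <v, e_1> = -3/sqrt(2), <v, e_2> = -7/sqrt(18).
Square and sum: Σ |<v, e_j>|^2 = 65/9.
Compute ||v||^2 = v·v = 10.
Deficit = 10 − 65/9 = 25/9 ≥ 0, confirming Bessel's inequality. (The deficit equals ||v − Σ <v,e_j> e_j||^2, the squared distance from v to span{e_j}.)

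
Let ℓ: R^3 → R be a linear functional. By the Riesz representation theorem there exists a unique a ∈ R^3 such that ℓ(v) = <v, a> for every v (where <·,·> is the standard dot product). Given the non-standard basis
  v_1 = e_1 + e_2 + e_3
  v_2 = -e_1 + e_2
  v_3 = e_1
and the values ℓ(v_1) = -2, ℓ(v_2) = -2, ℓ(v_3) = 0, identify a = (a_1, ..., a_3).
a = (0, -2, 0)

Write a = (a_1, ..., a_3) in the standard basis. For each basis vector v_i, ℓ(v_i) = <v_i, a> is a linear equation in the a_j's. Collect the n equations into a matrix system V a = ℓ, where row i of V is v_i (expressed in the standard basis). Since V is invertible (lower-triangular with 1s on the diagonal, up to permutation), solve by back-substitution:
  V =
[[1, 1, 1],
 [-1, 1, 0],
 [1, 0, 0]]
  V a = (-2, -2, 0)
Solving gives a = (0, -2, 0).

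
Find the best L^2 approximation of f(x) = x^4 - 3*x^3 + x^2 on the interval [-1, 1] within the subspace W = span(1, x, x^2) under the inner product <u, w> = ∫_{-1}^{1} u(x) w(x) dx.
g(x) = 13*x^2/7 - 9*x/5 - 3/35

The best approximation g ∈ W is the orthogonal projection of f onto W. Writing g = a_0 + a_1 x + a_2 x^2, the coefficients solve the normal equations G · a = b where
  G_{ij} = <φ_i, φ_j> and b_i = <f, φ_i>, with φ_0 = 1, φ_1 = x, φ_2 = x^2.
G =
  [2, 0, 2/3]
  [0, 2/3, 0]
  [2/3, 0, 2/5],
b = (16/15, -6/5, 24/35).
Solving gives a_0 = -3/35, a_1 = -9/5, a_2 = 13/7, so
  g(x) = 13*x^2/7 - 9*x/5 - 3/35.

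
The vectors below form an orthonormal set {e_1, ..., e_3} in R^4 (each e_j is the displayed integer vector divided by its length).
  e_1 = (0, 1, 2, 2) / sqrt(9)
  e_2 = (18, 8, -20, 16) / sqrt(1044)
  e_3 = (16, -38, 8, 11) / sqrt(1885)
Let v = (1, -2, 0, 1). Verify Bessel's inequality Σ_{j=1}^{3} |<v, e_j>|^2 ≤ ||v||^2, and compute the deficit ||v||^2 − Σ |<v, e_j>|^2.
Σ |<v, e_j>|^2 = 386/65; ||v||^2 = 6; deficit = 4/65

Write each e_j = u_j / sqrt(<u_j, u_j>) where u_j is the displayed integer vector. Then <v, e_j> = <v, u_j> / sqrt(<u_j, u_j>), so |<v, e_j>|^2 = <v, u_j>^2 / <u_j, u_j>.
Coefficients: <v, e_1> = 0/sqrt(9), <v, e_2> = 18/sqrt(1044), <v, e_3> = 103/sqrt(1885).
Square and sum: Σ |<v, e_j>|^2 = 386/65.
Compute ||v||^2 = v·v = 6.
Deficit = 6 − 386/65 = 4/65 ≥ 0, confirming Bessel's inequality. (The deficit equals ||v − Σ <v,e_j> e_j||^2, the squared distance from v to span{e_j}.)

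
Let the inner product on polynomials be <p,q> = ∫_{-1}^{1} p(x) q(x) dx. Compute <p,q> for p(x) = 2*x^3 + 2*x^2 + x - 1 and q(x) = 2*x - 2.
<p,q> = 64/15

Expand the product: p(x)·q(x) = 4*x^4 - 2*x^2 - 4*x + 2.
∫_{-1}^{1} of each monomial x^k gives [2/(k+1) if k even, 0 if k odd]. Integrating term-by-term (or equivalently evaluating the antiderivative F(x) = 4*x^5/5 - 2*x^3/3 - 2*x^2 + 2*x at the endpoints):
  F(1) − F(−1) = 2/15 − (-62/15) = 64/15.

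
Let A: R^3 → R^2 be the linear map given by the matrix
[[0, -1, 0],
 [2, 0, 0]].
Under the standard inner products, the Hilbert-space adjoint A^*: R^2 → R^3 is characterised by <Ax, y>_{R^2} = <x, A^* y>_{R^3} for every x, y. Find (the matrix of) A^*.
A^* = A^T =
[[0, 2],
 [-1, 0],
 [0, 0]]

For real matrices with standard dot products, the defining identity <Ax, y> = <x, A^* y> gives (Ax)^T y = x^T (A^*) y, i.e. x^T A^T y = x^T (A^*) y. Since this holds for all x, y, we must have A^* = A^T. Therefore
A^* =
[[0, 2],
 [-1, 0],
 [0, 0]].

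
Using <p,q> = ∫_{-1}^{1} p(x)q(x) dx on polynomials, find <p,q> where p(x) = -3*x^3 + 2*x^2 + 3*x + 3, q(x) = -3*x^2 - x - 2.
<p,q> = -358/15

Expand the product: p(x)·q(x) = 9*x^5 - 3*x^4 - 5*x^3 - 16*x^2 - 9*x - 6.
∫_{-1}^{1} of each monomial x^k gives [2/(k+1) if k even, 0 if k odd]. Integrating term-by-term (or equivalently evaluating the antiderivative F(x) = 3*x^6/2 - 3*x^5/5 - 5*x^4/4 - 16*x^3/3 - 9*x^2/2 - 6*x at the endpoints):
  F(1) − F(−1) = -971/60 − (461/60) = -358/15.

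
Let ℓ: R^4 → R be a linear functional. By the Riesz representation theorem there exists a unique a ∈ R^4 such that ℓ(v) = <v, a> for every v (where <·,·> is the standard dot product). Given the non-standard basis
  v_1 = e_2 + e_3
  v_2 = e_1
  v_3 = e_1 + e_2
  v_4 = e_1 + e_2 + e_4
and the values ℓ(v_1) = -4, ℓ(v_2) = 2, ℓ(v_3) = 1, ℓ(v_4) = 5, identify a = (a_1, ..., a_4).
a = (2, -1, -3, 4)

Write a = (a_1, ..., a_4) in the standard basis. For each basis vector v_i, ℓ(v_i) = <v_i, a> is a linear equation in the a_j's. Collect the n equations into a matrix system V a = ℓ, where row i of V is v_i (expressed in the standard basis). Since V is invertible (lower-triangular with 1s on the diagonal, up to permutation), solve by back-substitution:
  V =
[[0, 1, 1, 0],
 [1, 0, 0, 0],
 [1, 1, 0, 0],
 [1, 1, 0, 1]]
  V a = (-4, 2, 1, 5)
Solving gives a = (2, -1, -3, 4).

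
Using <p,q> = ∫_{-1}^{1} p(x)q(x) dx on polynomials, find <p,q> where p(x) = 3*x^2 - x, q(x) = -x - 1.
<p,q> = -4/3

Expand the product: p(x)·q(x) = -3*x^3 - 2*x^2 + x.
∫_{-1}^{1} of each monomial x^k gives [2/(k+1) if k even, 0 if k odd]. Integrating term-by-term (or equivalently evaluating the antiderivative F(x) = -3*x^4/4 - 2*x^3/3 + x^2/2 at the endpoints):
  F(1) − F(−1) = -11/12 − (5/12) = -4/3.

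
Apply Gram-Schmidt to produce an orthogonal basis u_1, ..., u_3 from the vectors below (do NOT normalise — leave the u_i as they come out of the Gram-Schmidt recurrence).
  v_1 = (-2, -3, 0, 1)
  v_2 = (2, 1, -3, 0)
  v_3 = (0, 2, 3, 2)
Orthogonal basis:
  u_1 = (-2, -3, 0, 1)
  u_2 = (1, -1/2, -3, 1/2)
  u_3 = (2/7, 5/7, 3/7, 19/7)

Apply the Gram-Schmidt recurrence
  u_1 = v_1
  u_i = v_i − Σ_{j<i} ((v_i · u_j) / (u_j · u_j)) · u_j.

Step by step this gives:
  u_1 = (-2, -3, 0, 1)
  u_2 = (1, -1/2, -3, 1/2)
  u_3 = (2/7, 5/7, 3/7, 19/7)

Orthogonality check:
  u_2 · u_1 = 0 (should be 0)
  u_3 · u_1 = 0 (should be 0)
  u_3 · u_2 = 0 (should be 0)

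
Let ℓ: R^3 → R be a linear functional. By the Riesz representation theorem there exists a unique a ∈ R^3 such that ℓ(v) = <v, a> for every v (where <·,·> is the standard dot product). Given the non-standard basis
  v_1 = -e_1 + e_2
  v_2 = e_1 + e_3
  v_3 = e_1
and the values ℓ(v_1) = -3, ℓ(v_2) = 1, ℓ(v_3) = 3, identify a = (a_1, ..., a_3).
a = (3, 0, -2)

Write a = (a_1, ..., a_3) in the standard basis. For each basis vector v_i, ℓ(v_i) = <v_i, a> is a linear equation in the a_j's. Collect the n equations into a matrix system V a = ℓ, where row i of V is v_i (expressed in the standard basis). Since V is invertible (lower-triangular with 1s on the diagonal, up to permutation), solve by back-substitution:
  V =
[[-1, 1, 0],
 [1, 0, 1],
 [1, 0, 0]]
  V a = (-3, 1, 3)
Solving gives a = (3, 0, -2).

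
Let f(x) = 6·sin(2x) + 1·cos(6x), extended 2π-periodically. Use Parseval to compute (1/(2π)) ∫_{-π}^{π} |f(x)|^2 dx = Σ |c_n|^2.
Σ |c_n|^2 = 37/2

Expand |f|^2 and use orthogonality of {sin(nx), cos(mx)} on [-π, π]:
  ∫_{-π}^{π} sin(nx)^2 dx = π, ∫ cos(mx)^2 dx = π, and cross terms integrate to 0.
So ∫_{-π}^{π} f(x)^2 dx = 6^2 · π + 1^2 · π = (36 + 1)π.
Divide by 2π: (36 + 1)/2 = 37/2.
By Parseval, this equals Σ |c_n|^2.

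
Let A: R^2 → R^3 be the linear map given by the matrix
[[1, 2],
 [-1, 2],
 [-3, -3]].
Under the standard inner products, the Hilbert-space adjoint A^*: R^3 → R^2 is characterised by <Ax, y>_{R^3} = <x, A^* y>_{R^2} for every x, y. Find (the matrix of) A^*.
A^* = A^T =
[[1, -1, -3],
 [2, 2, -3]]

For real matrices with standard dot products, the defining identity <Ax, y> = <x, A^* y> gives (Ax)^T y = x^T (A^*) y, i.e. x^T A^T y = x^T (A^*) y. Since this holds for all x, y, we must have A^* = A^T. Therefore
A^* =
[[1, -1, -3],
 [2, 2, -3]].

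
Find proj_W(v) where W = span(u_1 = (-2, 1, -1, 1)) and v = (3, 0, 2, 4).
proj_W(v) = (8/7, -4/7, 4/7, -4/7)

Set up U = [u_1 | ... | u_1] ∈ R^(4×1). The projector onto W = col(U) is P = U (U^T U)^(-1) U^T.
Compute U^T U =
  [7],
and U^T v = (-4).
Solve U^T U · c = U^T v for the coefficients: c = (-4/7). The projection is proj_W(v) = U c.
Check: (v - proj_W(v)) · u_1 = 0  (should be 0).
Result: proj_W(v) = (8/7, -4/7, 4/7, -4/7).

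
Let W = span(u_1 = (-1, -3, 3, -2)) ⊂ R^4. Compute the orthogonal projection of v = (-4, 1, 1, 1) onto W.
proj_W(v) = (-2/23, -6/23, 6/23, -4/23)

Set up U = [u_1 | ... | u_1] ∈ R^(4×1). The projector onto W = col(U) is P = U (U^T U)^(-1) U^T.
Compute U^T U =
  [23],
and U^T v = (2).
Solve U^T U · c = U^T v for the coefficients: c = (2/23). The projection is proj_W(v) = U c.
Check: (v - proj_W(v)) · u_1 = 0  (should be 0).
Result: proj_W(v) = (-2/23, -6/23, 6/23, -4/23).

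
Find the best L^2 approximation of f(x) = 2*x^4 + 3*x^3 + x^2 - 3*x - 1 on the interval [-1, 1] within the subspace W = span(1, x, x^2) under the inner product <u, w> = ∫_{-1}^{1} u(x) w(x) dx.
g(x) = 19*x^2/7 - 6*x/5 - 41/35

The best approximation g ∈ W is the orthogonal projection of f onto W. Writing g = a_0 + a_1 x + a_2 x^2, the coefficients solve the normal equations G · a = b where
  G_{ij} = <φ_i, φ_j> and b_i = <f, φ_i>, with φ_0 = 1, φ_1 = x, φ_2 = x^2.
G =
  [2, 0, 2/3]
  [0, 2/3, 0]
  [2/3, 0, 2/5],
b = (-8/15, -4/5, 32/105).
Solving gives a_0 = -41/35, a_1 = -6/5, a_2 = 19/7, so
  g(x) = 19*x^2/7 - 6*x/5 - 41/35.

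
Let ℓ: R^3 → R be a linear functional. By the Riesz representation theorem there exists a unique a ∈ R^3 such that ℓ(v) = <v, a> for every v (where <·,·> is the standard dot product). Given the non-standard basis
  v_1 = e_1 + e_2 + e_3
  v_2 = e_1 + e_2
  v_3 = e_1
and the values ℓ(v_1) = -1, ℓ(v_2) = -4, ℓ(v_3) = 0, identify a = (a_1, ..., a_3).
a = (0, -4, 3)

Write a = (a_1, ..., a_3) in the standard basis. For each basis vector v_i, ℓ(v_i) = <v_i, a> is a linear equation in the a_j's. Collect the n equations into a matrix system V a = ℓ, where row i of V is v_i (expressed in the standard basis). Since V is invertible (lower-triangular with 1s on the diagonal, up to permutation), solve by back-substitution:
  V =
[[1, 1, 1],
 [1, 1, 0],
 [1, 0, 0]]
  V a = (-1, -4, 0)
Solving gives a = (0, -4, 3).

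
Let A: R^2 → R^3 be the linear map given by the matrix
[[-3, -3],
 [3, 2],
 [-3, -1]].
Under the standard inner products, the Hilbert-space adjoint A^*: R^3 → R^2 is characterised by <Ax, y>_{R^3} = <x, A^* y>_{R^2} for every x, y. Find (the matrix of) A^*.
A^* = A^T =
[[-3, 3, -3],
 [-3, 2, -1]]

For real matrices with standard dot products, the defining identity <Ax, y> = <x, A^* y> gives (Ax)^T y = x^T (A^*) y, i.e. x^T A^T y = x^T (A^*) y. Since this holds for all x, y, we must have A^* = A^T. Therefore
A^* =
[[-3, 3, -3],
 [-3, 2, -1]].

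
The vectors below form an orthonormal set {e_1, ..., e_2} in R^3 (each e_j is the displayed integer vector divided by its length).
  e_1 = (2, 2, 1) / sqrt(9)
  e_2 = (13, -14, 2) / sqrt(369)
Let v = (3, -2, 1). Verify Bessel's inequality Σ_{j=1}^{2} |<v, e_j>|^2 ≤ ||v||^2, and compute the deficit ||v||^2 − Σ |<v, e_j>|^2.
Σ |<v, e_j>|^2 = 570/41; ||v||^2 = 14; deficit = 4/41

Write each e_j = u_j / sqrt(<u_j, u_j>) where u_j is the displayed integer vector. Then <v, e_j> = <v, u_j> / sqrt(<u_j, u_j>), so |<v, e_j>|^2 = <v, u_j>^2 / <u_j, u_j>.
Coefficients: <v, e_1> = 3/sqrt(9), <v, e_2> = 69/sqrt(369).
Square and sum: Σ |<v, e_j>|^2 = 570/41.
Compute ||v||^2 = v·v = 14.
Deficit = 14 − 570/41 = 4/41 ≥ 0, confirming Bessel's inequality. (The deficit equals ||v − Σ <v,e_j> e_j||^2, the squared distance from v to span{e_j}.)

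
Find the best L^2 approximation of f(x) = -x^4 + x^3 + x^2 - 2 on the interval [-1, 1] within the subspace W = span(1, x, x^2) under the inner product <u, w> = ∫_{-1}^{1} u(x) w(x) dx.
g(x) = x^2/7 + 3*x/5 - 67/35

The best approximation g ∈ W is the orthogonal projection of f onto W. Writing g = a_0 + a_1 x + a_2 x^2, the coefficients solve the normal equations G · a = b where
  G_{ij} = <φ_i, φ_j> and b_i = <f, φ_i>, with φ_0 = 1, φ_1 = x, φ_2 = x^2.
G =
  [2, 0, 2/3]
  [0, 2/3, 0]
  [2/3, 0, 2/5],
b = (-56/15, 2/5, -128/105).
Solving gives a_0 = -67/35, a_1 = 3/5, a_2 = 1/7, so
  g(x) = x^2/7 + 3*x/5 - 67/35.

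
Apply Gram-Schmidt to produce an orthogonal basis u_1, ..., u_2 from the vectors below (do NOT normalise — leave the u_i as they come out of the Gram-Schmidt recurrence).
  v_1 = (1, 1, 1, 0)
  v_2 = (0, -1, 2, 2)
Orthogonal basis:
  u_1 = (1, 1, 1, 0)
  u_2 = (-1/3, -4/3, 5/3, 2)

Apply the Gram-Schmidt recurrence
  u_1 = v_1
  u_i = v_i − Σ_{j<i} ((v_i · u_j) / (u_j · u_j)) · u_j.

Step by step this gives:
  u_1 = (1, 1, 1, 0)
  u_2 = (-1/3, -4/3, 5/3, 2)

Orthogonality check:
  u_2 · u_1 = 0 (should be 0)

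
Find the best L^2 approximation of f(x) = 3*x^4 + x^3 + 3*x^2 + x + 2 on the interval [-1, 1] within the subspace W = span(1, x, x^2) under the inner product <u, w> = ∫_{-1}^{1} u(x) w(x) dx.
g(x) = 39*x^2/7 + 8*x/5 + 61/35

The best approximation g ∈ W is the orthogonal projection of f onto W. Writing g = a_0 + a_1 x + a_2 x^2, the coefficients solve the normal equations G · a = b where
  G_{ij} = <φ_i, φ_j> and b_i = <f, φ_i>, with φ_0 = 1, φ_1 = x, φ_2 = x^2.
G =
  [2, 0, 2/3]
  [0, 2/3, 0]
  [2/3, 0, 2/5],
b = (36/5, 16/15, 356/105).
Solving gives a_0 = 61/35, a_1 = 8/5, a_2 = 39/7, so
  g(x) = 39*x^2/7 + 8*x/5 + 61/35.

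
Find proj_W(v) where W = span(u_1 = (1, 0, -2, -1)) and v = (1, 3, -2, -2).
proj_W(v) = (7/6, 0, -7/3, -7/6)

Set up U = [u_1 | ... | u_1] ∈ R^(4×1). The projector onto W = col(U) is P = U (U^T U)^(-1) U^T.
Compute U^T U =
  [6],
and U^T v = (7).
Solve U^T U · c = U^T v for the coefficients: c = (7/6). The projection is proj_W(v) = U c.
Check: (v - proj_W(v)) · u_1 = 0  (should be 0).
Result: proj_W(v) = (7/6, 0, -7/3, -7/6).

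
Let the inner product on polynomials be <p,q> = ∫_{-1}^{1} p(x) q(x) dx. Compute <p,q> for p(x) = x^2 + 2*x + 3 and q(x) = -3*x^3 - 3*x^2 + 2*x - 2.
<p,q> = -304/15

Expand the product: p(x)·q(x) = -3*x^5 - 9*x^4 - 13*x^3 - 7*x^2 + 2*x - 6.
∫_{-1}^{1} of each monomial x^k gives [2/(k+1) if k even, 0 if k odd]. Integrating term-by-term (or equivalently evaluating the antiderivative F(x) = -x^6/2 - 9*x^5/5 - 13*x^4/4 - 7*x^3/3 + x^2 - 6*x at the endpoints):
  F(1) − F(−1) = -773/60 − (443/60) = -304/15.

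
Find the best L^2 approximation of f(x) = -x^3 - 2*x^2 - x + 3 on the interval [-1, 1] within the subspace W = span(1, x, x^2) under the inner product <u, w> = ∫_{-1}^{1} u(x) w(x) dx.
g(x) = -2*x^2 - 8*x/5 + 3

The best approximation g ∈ W is the orthogonal projection of f onto W. Writing g = a_0 + a_1 x + a_2 x^2, the coefficients solve the normal equations G · a = b where
  G_{ij} = <φ_i, φ_j> and b_i = <f, φ_i>, with φ_0 = 1, φ_1 = x, φ_2 = x^2.
G =
  [2, 0, 2/3]
  [0, 2/3, 0]
  [2/3, 0, 2/5],
b = (14/3, -16/15, 6/5).
Solving gives a_0 = 3, a_1 = -8/5, a_2 = -2, so
  g(x) = -2*x^2 - 8*x/5 + 3.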